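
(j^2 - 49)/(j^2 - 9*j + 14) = (j + 7)/(j - 2)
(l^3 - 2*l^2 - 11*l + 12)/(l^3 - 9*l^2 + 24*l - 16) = (l + 3)/(l - 4)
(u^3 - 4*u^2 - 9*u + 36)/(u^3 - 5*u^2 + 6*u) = (u^2 - u - 12)/(u*(u - 2))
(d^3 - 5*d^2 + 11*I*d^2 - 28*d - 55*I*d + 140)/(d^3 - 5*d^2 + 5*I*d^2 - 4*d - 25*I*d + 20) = (d + 7*I)/(d + I)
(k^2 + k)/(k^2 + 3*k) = (k + 1)/(k + 3)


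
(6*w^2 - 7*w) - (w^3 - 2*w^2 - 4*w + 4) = -w^3 + 8*w^2 - 3*w - 4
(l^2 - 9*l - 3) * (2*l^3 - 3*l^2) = 2*l^5 - 21*l^4 + 21*l^3 + 9*l^2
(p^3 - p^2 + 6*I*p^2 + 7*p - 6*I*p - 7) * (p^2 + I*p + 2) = p^5 - p^4 + 7*I*p^4 + 3*p^3 - 7*I*p^3 - 3*p^2 + 19*I*p^2 + 14*p - 19*I*p - 14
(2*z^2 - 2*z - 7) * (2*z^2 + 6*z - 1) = 4*z^4 + 8*z^3 - 28*z^2 - 40*z + 7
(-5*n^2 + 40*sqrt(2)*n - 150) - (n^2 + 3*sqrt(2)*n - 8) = -6*n^2 + 37*sqrt(2)*n - 142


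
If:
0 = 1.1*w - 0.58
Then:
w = 0.53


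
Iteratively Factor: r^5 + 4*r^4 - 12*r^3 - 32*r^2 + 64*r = (r + 4)*(r^4 - 12*r^2 + 16*r) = r*(r + 4)*(r^3 - 12*r + 16) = r*(r - 2)*(r + 4)*(r^2 + 2*r - 8) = r*(r - 2)^2*(r + 4)*(r + 4)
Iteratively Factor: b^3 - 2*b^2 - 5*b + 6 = (b - 1)*(b^2 - b - 6) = (b - 3)*(b - 1)*(b + 2)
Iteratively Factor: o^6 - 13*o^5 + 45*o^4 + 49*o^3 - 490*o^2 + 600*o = (o - 2)*(o^5 - 11*o^4 + 23*o^3 + 95*o^2 - 300*o) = o*(o - 2)*(o^4 - 11*o^3 + 23*o^2 + 95*o - 300) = o*(o - 5)*(o - 2)*(o^3 - 6*o^2 - 7*o + 60) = o*(o - 5)*(o - 4)*(o - 2)*(o^2 - 2*o - 15) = o*(o - 5)*(o - 4)*(o - 2)*(o + 3)*(o - 5)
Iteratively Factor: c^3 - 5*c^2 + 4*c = (c - 4)*(c^2 - c) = c*(c - 4)*(c - 1)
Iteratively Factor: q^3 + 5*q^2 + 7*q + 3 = (q + 1)*(q^2 + 4*q + 3) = (q + 1)*(q + 3)*(q + 1)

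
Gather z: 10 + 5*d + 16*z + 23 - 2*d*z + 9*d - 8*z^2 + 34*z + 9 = 14*d - 8*z^2 + z*(50 - 2*d) + 42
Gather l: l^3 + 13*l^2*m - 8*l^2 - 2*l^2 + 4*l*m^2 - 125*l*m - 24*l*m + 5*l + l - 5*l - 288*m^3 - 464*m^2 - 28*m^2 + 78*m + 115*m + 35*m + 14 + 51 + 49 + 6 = l^3 + l^2*(13*m - 10) + l*(4*m^2 - 149*m + 1) - 288*m^3 - 492*m^2 + 228*m + 120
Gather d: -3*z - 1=-3*z - 1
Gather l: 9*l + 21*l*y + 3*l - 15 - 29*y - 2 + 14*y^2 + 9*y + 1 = l*(21*y + 12) + 14*y^2 - 20*y - 16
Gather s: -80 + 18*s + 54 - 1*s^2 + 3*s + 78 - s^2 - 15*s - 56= -2*s^2 + 6*s - 4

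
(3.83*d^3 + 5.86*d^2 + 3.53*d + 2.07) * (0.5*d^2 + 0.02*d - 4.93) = 1.915*d^5 + 3.0066*d^4 - 16.9997*d^3 - 27.7842*d^2 - 17.3615*d - 10.2051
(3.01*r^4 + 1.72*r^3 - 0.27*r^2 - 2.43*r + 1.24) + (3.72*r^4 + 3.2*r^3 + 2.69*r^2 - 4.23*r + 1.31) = 6.73*r^4 + 4.92*r^3 + 2.42*r^2 - 6.66*r + 2.55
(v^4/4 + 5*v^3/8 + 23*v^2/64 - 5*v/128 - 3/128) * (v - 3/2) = v^5/4 + v^4/4 - 37*v^3/64 - 37*v^2/64 + 9*v/256 + 9/256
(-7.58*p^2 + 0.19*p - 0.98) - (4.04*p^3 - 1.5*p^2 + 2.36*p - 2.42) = -4.04*p^3 - 6.08*p^2 - 2.17*p + 1.44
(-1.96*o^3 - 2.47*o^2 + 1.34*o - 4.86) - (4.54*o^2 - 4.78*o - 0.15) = -1.96*o^3 - 7.01*o^2 + 6.12*o - 4.71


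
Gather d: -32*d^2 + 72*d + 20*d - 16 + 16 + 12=-32*d^2 + 92*d + 12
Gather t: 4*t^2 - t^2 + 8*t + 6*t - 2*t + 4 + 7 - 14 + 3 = 3*t^2 + 12*t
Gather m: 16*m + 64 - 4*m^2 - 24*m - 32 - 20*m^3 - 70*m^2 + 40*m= -20*m^3 - 74*m^2 + 32*m + 32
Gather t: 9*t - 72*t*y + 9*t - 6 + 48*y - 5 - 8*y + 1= t*(18 - 72*y) + 40*y - 10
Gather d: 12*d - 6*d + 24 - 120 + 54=6*d - 42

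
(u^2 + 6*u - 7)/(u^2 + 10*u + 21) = (u - 1)/(u + 3)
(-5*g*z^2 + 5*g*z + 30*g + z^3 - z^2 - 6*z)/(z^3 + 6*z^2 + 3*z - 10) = (-5*g*z + 15*g + z^2 - 3*z)/(z^2 + 4*z - 5)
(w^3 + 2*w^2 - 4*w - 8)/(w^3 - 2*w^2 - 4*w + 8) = (w + 2)/(w - 2)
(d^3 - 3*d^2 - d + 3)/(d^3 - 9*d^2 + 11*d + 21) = (d - 1)/(d - 7)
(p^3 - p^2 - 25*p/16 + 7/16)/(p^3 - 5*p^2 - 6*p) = (p^2 - 2*p + 7/16)/(p*(p - 6))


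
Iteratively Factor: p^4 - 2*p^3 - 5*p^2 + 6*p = (p - 1)*(p^3 - p^2 - 6*p) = (p - 1)*(p + 2)*(p^2 - 3*p) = p*(p - 1)*(p + 2)*(p - 3)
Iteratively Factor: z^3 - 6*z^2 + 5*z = (z)*(z^2 - 6*z + 5) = z*(z - 1)*(z - 5)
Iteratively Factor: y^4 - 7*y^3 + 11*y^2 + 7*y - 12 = (y - 1)*(y^3 - 6*y^2 + 5*y + 12) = (y - 3)*(y - 1)*(y^2 - 3*y - 4) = (y - 4)*(y - 3)*(y - 1)*(y + 1)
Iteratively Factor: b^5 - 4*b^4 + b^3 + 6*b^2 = (b)*(b^4 - 4*b^3 + b^2 + 6*b) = b*(b - 3)*(b^3 - b^2 - 2*b) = b*(b - 3)*(b - 2)*(b^2 + b) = b^2*(b - 3)*(b - 2)*(b + 1)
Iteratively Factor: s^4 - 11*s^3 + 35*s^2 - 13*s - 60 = (s - 3)*(s^3 - 8*s^2 + 11*s + 20) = (s - 5)*(s - 3)*(s^2 - 3*s - 4) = (s - 5)*(s - 4)*(s - 3)*(s + 1)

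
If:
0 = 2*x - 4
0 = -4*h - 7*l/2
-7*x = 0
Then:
No Solution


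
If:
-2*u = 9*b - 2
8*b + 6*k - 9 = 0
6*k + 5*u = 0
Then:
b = 28/61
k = 325/366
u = -65/61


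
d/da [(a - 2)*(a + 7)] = 2*a + 5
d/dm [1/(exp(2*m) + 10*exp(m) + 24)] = 2*(-exp(m) - 5)*exp(m)/(exp(2*m) + 10*exp(m) + 24)^2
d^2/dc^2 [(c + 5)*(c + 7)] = 2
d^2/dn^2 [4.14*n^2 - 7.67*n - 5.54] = 8.28000000000000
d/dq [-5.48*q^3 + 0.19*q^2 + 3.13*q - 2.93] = -16.44*q^2 + 0.38*q + 3.13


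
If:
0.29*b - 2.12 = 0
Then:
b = 7.31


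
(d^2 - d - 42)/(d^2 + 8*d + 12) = (d - 7)/(d + 2)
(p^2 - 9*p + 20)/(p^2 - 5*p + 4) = (p - 5)/(p - 1)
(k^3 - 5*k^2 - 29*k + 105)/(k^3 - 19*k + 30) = (k - 7)/(k - 2)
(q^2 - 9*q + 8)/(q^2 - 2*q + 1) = (q - 8)/(q - 1)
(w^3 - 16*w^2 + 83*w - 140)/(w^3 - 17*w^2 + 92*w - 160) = (w - 7)/(w - 8)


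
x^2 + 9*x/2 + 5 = (x + 2)*(x + 5/2)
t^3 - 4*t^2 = t^2*(t - 4)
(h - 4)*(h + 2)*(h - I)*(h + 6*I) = h^4 - 2*h^3 + 5*I*h^3 - 2*h^2 - 10*I*h^2 - 12*h - 40*I*h - 48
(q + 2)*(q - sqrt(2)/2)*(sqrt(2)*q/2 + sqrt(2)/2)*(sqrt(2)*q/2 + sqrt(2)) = q^4/2 - sqrt(2)*q^3/4 + 5*q^3/2 - 5*sqrt(2)*q^2/4 + 4*q^2 - 2*sqrt(2)*q + 2*q - sqrt(2)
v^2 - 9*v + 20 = (v - 5)*(v - 4)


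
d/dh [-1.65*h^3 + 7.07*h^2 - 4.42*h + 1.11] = -4.95*h^2 + 14.14*h - 4.42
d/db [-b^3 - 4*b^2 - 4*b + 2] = -3*b^2 - 8*b - 4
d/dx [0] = 0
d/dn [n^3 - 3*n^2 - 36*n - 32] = 3*n^2 - 6*n - 36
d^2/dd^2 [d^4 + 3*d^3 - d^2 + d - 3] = 12*d^2 + 18*d - 2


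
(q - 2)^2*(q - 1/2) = q^3 - 9*q^2/2 + 6*q - 2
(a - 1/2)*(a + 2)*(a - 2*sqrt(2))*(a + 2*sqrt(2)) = a^4 + 3*a^3/2 - 9*a^2 - 12*a + 8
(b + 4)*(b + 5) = b^2 + 9*b + 20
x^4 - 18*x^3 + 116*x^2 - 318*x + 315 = (x - 7)*(x - 5)*(x - 3)^2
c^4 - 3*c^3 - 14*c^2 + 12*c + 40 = (c - 5)*(c - 2)*(c + 2)^2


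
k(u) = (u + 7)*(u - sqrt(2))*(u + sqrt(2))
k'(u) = (u + 7)*(u - sqrt(2)) + (u + 7)*(u + sqrt(2)) + (u - sqrt(2))*(u + sqrt(2)) = 3*u^2 + 14*u - 2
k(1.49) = 1.87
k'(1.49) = 25.52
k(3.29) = 90.80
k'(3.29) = 76.53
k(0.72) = -11.44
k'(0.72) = 9.64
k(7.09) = 680.10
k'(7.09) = 248.06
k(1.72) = 8.36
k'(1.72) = 30.96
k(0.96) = -8.58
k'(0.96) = 14.20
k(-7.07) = -3.36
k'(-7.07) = 48.97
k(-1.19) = -3.39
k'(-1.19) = -14.41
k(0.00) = -14.00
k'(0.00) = -2.00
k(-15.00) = -1784.00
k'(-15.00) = 463.00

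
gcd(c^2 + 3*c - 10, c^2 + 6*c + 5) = c + 5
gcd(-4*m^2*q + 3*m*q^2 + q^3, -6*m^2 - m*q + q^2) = 1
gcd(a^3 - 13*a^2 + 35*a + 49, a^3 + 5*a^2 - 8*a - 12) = a + 1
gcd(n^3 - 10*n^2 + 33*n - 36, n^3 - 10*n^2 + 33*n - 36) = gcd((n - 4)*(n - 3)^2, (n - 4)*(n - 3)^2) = n^3 - 10*n^2 + 33*n - 36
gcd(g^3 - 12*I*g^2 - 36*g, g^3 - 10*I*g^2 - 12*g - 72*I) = g^2 - 12*I*g - 36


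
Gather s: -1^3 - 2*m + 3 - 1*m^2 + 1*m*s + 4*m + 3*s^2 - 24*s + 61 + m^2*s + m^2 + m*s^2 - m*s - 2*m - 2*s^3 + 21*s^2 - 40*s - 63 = -2*s^3 + s^2*(m + 24) + s*(m^2 - 64)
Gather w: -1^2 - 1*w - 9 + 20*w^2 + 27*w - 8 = 20*w^2 + 26*w - 18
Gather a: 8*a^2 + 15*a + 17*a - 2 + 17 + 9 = 8*a^2 + 32*a + 24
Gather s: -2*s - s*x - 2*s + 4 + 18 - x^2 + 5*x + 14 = s*(-x - 4) - x^2 + 5*x + 36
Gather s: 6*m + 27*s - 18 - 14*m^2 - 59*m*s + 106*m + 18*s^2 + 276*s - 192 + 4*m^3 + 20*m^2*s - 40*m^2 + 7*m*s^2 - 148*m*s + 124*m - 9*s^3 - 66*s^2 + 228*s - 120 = 4*m^3 - 54*m^2 + 236*m - 9*s^3 + s^2*(7*m - 48) + s*(20*m^2 - 207*m + 531) - 330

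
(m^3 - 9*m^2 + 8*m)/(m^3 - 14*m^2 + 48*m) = (m - 1)/(m - 6)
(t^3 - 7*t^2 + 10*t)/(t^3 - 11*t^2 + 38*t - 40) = t/(t - 4)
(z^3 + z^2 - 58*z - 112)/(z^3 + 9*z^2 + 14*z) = (z - 8)/z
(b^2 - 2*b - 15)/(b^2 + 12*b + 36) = (b^2 - 2*b - 15)/(b^2 + 12*b + 36)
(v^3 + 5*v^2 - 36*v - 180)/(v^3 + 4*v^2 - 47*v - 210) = (v - 6)/(v - 7)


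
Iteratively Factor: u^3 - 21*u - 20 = (u + 1)*(u^2 - u - 20) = (u + 1)*(u + 4)*(u - 5)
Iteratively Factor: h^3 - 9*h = (h)*(h^2 - 9) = h*(h + 3)*(h - 3)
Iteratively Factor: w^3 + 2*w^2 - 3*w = (w + 3)*(w^2 - w) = w*(w + 3)*(w - 1)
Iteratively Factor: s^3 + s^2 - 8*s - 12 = (s - 3)*(s^2 + 4*s + 4) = (s - 3)*(s + 2)*(s + 2)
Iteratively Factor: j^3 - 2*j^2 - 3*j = (j - 3)*(j^2 + j) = (j - 3)*(j + 1)*(j)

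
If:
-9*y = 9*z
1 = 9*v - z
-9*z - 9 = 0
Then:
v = 0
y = 1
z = -1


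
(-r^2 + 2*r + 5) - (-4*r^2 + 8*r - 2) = 3*r^2 - 6*r + 7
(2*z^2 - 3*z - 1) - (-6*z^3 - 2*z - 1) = 6*z^3 + 2*z^2 - z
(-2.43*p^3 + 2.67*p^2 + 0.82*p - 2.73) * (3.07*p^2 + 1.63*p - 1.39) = -7.4601*p^5 + 4.236*p^4 + 10.2472*p^3 - 10.7558*p^2 - 5.5897*p + 3.7947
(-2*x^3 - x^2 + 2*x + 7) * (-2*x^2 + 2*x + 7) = 4*x^5 - 2*x^4 - 20*x^3 - 17*x^2 + 28*x + 49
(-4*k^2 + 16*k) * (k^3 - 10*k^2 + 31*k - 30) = -4*k^5 + 56*k^4 - 284*k^3 + 616*k^2 - 480*k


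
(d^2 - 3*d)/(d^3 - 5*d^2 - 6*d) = (3 - d)/(-d^2 + 5*d + 6)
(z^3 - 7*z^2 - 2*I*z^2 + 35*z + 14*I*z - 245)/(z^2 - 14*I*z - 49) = (z^2 + z*(-7 + 5*I) - 35*I)/(z - 7*I)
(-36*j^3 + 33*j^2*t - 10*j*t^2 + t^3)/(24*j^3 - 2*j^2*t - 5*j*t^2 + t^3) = (-3*j + t)/(2*j + t)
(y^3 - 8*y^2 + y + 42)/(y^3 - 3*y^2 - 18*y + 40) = (y^3 - 8*y^2 + y + 42)/(y^3 - 3*y^2 - 18*y + 40)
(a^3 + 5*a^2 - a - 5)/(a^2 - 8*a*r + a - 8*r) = (-a^2 - 4*a + 5)/(-a + 8*r)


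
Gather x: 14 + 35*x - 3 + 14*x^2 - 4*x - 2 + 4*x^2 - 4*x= 18*x^2 + 27*x + 9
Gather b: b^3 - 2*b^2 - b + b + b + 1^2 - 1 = b^3 - 2*b^2 + b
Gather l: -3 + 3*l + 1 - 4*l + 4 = 2 - l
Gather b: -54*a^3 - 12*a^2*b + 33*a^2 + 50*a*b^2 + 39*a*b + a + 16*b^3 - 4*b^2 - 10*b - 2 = -54*a^3 + 33*a^2 + a + 16*b^3 + b^2*(50*a - 4) + b*(-12*a^2 + 39*a - 10) - 2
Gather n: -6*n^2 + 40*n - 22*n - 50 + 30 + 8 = -6*n^2 + 18*n - 12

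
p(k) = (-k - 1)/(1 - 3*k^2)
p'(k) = 6*k*(-k - 1)/(1 - 3*k^2)^2 - 1/(1 - 3*k^2)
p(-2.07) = -0.09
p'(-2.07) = -0.01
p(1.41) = 0.49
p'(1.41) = -0.63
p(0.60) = 20.00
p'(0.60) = -887.50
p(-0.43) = -1.28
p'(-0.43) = 5.17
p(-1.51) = -0.09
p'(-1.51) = 0.04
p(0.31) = -1.84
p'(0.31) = -6.22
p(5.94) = 0.07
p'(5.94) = -0.01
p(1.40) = 0.49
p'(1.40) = -0.64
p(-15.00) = -0.02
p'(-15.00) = 0.00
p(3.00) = 0.15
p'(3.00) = -0.07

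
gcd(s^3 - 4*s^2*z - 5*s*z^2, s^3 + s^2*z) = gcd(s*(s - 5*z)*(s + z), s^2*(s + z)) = s^2 + s*z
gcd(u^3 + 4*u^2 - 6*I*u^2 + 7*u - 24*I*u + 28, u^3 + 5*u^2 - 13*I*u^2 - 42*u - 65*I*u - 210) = u - 7*I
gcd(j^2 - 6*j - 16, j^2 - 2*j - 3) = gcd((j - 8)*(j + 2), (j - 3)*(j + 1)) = 1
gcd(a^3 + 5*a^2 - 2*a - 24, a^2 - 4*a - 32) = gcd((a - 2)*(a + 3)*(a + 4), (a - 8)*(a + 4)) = a + 4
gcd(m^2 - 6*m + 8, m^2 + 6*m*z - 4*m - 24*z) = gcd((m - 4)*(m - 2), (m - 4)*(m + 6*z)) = m - 4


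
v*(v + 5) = v^2 + 5*v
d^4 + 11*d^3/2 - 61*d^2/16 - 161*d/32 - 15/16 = (d - 5/4)*(d + 1/4)*(d + 1/2)*(d + 6)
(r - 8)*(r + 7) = r^2 - r - 56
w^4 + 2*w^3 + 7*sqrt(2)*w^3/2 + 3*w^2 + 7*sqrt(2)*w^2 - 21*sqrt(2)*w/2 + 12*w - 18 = (w - 1)*(w + 3)*(w + 3*sqrt(2)/2)*(w + 2*sqrt(2))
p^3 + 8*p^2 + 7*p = p*(p + 1)*(p + 7)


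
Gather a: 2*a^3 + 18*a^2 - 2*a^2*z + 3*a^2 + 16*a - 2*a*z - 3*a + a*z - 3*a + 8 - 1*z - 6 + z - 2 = 2*a^3 + a^2*(21 - 2*z) + a*(10 - z)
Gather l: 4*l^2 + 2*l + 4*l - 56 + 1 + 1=4*l^2 + 6*l - 54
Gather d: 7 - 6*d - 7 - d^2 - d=-d^2 - 7*d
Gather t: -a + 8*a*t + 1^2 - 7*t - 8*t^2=-a - 8*t^2 + t*(8*a - 7) + 1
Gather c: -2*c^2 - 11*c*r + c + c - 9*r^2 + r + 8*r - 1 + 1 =-2*c^2 + c*(2 - 11*r) - 9*r^2 + 9*r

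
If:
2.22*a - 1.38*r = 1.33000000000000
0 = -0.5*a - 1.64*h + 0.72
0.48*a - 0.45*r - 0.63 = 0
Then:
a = -0.80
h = 0.68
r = -2.26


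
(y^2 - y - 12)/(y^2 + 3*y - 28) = (y + 3)/(y + 7)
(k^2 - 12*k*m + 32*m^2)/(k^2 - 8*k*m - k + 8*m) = (k - 4*m)/(k - 1)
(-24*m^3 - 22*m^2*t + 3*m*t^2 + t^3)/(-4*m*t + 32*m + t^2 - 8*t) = (6*m^2 + 7*m*t + t^2)/(t - 8)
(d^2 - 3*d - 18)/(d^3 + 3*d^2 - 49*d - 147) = (d - 6)/(d^2 - 49)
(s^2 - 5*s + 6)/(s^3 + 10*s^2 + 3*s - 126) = (s - 2)/(s^2 + 13*s + 42)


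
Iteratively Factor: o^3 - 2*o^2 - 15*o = (o)*(o^2 - 2*o - 15) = o*(o - 5)*(o + 3)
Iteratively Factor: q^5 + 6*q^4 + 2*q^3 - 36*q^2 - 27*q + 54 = (q + 3)*(q^4 + 3*q^3 - 7*q^2 - 15*q + 18) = (q - 2)*(q + 3)*(q^3 + 5*q^2 + 3*q - 9) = (q - 2)*(q + 3)^2*(q^2 + 2*q - 3) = (q - 2)*(q - 1)*(q + 3)^2*(q + 3)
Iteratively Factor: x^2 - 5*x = (x)*(x - 5)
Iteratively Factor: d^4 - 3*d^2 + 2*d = (d + 2)*(d^3 - 2*d^2 + d) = (d - 1)*(d + 2)*(d^2 - d) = (d - 1)^2*(d + 2)*(d)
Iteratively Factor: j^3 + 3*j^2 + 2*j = (j + 2)*(j^2 + j) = (j + 1)*(j + 2)*(j)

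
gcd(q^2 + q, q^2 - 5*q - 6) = q + 1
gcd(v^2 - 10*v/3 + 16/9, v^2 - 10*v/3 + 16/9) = v^2 - 10*v/3 + 16/9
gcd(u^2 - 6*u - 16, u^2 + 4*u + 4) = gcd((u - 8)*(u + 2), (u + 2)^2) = u + 2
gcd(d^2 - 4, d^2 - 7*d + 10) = d - 2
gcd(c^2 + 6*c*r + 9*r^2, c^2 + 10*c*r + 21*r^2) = c + 3*r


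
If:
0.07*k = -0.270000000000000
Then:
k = -3.86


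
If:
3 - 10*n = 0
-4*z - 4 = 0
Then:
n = 3/10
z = -1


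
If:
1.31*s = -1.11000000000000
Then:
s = -0.85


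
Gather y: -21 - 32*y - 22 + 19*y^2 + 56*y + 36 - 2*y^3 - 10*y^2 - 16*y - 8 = -2*y^3 + 9*y^2 + 8*y - 15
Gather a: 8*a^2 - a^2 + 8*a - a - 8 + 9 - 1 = 7*a^2 + 7*a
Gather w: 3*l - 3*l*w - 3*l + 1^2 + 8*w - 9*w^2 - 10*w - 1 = -9*w^2 + w*(-3*l - 2)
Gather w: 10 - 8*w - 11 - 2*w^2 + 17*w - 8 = -2*w^2 + 9*w - 9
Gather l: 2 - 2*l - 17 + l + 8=-l - 7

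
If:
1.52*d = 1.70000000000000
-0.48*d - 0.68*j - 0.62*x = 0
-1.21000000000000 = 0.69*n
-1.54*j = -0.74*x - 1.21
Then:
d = 1.12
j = 0.24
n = -1.75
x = -1.13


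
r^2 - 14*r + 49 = (r - 7)^2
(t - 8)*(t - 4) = t^2 - 12*t + 32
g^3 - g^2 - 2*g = g*(g - 2)*(g + 1)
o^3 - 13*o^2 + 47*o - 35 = (o - 7)*(o - 5)*(o - 1)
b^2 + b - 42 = (b - 6)*(b + 7)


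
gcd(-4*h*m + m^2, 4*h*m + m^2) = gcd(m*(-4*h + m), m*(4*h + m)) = m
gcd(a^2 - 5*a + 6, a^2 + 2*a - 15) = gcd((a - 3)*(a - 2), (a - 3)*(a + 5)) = a - 3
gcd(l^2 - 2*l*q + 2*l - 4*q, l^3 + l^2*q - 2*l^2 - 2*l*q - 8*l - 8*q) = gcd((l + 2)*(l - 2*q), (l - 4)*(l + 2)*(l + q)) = l + 2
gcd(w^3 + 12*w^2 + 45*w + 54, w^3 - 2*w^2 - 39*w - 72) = w^2 + 6*w + 9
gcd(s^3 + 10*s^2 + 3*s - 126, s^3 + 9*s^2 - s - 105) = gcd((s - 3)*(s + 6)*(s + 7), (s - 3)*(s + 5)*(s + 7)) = s^2 + 4*s - 21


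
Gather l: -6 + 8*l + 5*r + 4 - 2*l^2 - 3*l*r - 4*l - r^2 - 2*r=-2*l^2 + l*(4 - 3*r) - r^2 + 3*r - 2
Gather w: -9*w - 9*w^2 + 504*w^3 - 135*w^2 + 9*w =504*w^3 - 144*w^2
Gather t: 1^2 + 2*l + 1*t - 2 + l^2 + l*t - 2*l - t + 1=l^2 + l*t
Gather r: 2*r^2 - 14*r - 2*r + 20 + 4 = 2*r^2 - 16*r + 24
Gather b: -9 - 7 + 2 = -14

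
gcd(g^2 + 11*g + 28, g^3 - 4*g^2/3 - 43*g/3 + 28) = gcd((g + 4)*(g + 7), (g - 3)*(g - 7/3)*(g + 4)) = g + 4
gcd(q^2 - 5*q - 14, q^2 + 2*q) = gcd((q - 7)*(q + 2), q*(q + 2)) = q + 2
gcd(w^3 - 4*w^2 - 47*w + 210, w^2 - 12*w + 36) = w - 6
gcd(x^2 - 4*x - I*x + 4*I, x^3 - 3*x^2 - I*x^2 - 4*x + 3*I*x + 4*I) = x^2 + x*(-4 - I) + 4*I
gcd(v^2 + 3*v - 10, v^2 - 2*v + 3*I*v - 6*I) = v - 2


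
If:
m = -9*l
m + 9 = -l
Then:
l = 9/8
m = -81/8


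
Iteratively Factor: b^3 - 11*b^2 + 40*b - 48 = (b - 4)*(b^2 - 7*b + 12) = (b - 4)^2*(b - 3)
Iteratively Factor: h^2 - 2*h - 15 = (h + 3)*(h - 5)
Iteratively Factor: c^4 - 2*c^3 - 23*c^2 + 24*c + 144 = (c + 3)*(c^3 - 5*c^2 - 8*c + 48) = (c - 4)*(c + 3)*(c^2 - c - 12) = (c - 4)^2*(c + 3)*(c + 3)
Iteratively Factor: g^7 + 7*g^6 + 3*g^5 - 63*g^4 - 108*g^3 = (g)*(g^6 + 7*g^5 + 3*g^4 - 63*g^3 - 108*g^2) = g^2*(g^5 + 7*g^4 + 3*g^3 - 63*g^2 - 108*g) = g^2*(g + 3)*(g^4 + 4*g^3 - 9*g^2 - 36*g) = g^2*(g + 3)*(g + 4)*(g^3 - 9*g) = g^2*(g - 3)*(g + 3)*(g + 4)*(g^2 + 3*g) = g^2*(g - 3)*(g + 3)^2*(g + 4)*(g)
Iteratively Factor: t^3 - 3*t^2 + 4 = (t + 1)*(t^2 - 4*t + 4) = (t - 2)*(t + 1)*(t - 2)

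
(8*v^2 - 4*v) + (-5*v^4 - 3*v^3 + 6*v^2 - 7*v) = -5*v^4 - 3*v^3 + 14*v^2 - 11*v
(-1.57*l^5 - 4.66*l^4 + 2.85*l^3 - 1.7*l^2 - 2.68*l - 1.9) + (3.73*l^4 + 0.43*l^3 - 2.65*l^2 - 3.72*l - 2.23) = -1.57*l^5 - 0.93*l^4 + 3.28*l^3 - 4.35*l^2 - 6.4*l - 4.13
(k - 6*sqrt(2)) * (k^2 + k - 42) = k^3 - 6*sqrt(2)*k^2 + k^2 - 42*k - 6*sqrt(2)*k + 252*sqrt(2)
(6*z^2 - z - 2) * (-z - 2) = -6*z^3 - 11*z^2 + 4*z + 4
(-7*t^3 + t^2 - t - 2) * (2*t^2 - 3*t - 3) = -14*t^5 + 23*t^4 + 16*t^3 - 4*t^2 + 9*t + 6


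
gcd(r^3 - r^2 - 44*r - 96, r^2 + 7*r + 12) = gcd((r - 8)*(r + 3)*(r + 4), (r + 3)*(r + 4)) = r^2 + 7*r + 12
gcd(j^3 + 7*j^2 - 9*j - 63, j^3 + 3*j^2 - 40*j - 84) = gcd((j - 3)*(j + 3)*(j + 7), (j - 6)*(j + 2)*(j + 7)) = j + 7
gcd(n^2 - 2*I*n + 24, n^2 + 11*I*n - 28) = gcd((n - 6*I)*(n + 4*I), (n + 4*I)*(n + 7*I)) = n + 4*I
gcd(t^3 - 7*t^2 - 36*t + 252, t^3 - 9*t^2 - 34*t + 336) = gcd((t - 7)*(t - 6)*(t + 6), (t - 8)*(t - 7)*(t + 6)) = t^2 - t - 42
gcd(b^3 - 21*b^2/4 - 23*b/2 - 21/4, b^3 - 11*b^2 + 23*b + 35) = b^2 - 6*b - 7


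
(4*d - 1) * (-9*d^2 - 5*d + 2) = -36*d^3 - 11*d^2 + 13*d - 2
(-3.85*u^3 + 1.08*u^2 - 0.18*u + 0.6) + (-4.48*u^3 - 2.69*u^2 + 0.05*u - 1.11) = -8.33*u^3 - 1.61*u^2 - 0.13*u - 0.51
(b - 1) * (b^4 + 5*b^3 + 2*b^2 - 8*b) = b^5 + 4*b^4 - 3*b^3 - 10*b^2 + 8*b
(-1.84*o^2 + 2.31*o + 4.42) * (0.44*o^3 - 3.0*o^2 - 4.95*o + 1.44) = -0.8096*o^5 + 6.5364*o^4 + 4.1228*o^3 - 27.3441*o^2 - 18.5526*o + 6.3648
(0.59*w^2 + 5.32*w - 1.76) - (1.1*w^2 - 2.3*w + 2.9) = -0.51*w^2 + 7.62*w - 4.66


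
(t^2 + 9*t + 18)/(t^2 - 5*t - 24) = (t + 6)/(t - 8)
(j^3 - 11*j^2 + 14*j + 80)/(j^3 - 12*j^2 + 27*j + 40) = (j + 2)/(j + 1)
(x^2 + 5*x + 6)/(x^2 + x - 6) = (x + 2)/(x - 2)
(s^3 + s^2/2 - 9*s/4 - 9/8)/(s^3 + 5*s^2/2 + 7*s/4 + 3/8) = (2*s - 3)/(2*s + 1)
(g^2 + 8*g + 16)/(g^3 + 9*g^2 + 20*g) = (g + 4)/(g*(g + 5))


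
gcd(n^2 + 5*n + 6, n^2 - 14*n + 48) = 1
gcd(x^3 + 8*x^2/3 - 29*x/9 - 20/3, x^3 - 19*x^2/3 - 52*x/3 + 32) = x + 3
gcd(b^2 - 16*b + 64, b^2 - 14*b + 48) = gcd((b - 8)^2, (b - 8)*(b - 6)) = b - 8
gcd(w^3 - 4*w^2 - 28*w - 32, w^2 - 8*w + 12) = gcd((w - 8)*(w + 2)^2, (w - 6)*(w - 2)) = 1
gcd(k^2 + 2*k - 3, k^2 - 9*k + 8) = k - 1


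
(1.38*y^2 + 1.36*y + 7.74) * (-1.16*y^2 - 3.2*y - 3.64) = -1.6008*y^4 - 5.9936*y^3 - 18.3536*y^2 - 29.7184*y - 28.1736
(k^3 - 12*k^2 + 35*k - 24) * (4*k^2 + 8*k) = 4*k^5 - 40*k^4 + 44*k^3 + 184*k^2 - 192*k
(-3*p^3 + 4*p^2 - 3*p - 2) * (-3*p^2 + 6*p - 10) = 9*p^5 - 30*p^4 + 63*p^3 - 52*p^2 + 18*p + 20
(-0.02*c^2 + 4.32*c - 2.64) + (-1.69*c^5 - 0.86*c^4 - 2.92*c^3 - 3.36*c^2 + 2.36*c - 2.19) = -1.69*c^5 - 0.86*c^4 - 2.92*c^3 - 3.38*c^2 + 6.68*c - 4.83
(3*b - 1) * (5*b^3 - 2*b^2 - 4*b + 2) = 15*b^4 - 11*b^3 - 10*b^2 + 10*b - 2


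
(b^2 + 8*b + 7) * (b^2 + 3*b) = b^4 + 11*b^3 + 31*b^2 + 21*b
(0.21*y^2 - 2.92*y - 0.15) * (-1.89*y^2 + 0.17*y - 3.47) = -0.3969*y^4 + 5.5545*y^3 - 0.9416*y^2 + 10.1069*y + 0.5205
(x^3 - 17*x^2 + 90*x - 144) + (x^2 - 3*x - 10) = x^3 - 16*x^2 + 87*x - 154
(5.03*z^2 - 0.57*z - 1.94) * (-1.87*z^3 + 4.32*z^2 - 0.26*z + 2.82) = -9.4061*z^5 + 22.7955*z^4 - 0.1424*z^3 + 5.952*z^2 - 1.103*z - 5.4708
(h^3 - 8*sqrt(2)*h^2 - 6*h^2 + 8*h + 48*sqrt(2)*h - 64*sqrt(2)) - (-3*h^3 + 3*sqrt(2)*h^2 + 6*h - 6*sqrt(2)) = 4*h^3 - 11*sqrt(2)*h^2 - 6*h^2 + 2*h + 48*sqrt(2)*h - 58*sqrt(2)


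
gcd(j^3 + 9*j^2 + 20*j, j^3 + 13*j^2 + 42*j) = j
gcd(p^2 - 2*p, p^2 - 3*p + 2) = p - 2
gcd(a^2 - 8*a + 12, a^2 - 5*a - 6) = a - 6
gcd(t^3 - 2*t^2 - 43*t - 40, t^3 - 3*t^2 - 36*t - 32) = t^2 - 7*t - 8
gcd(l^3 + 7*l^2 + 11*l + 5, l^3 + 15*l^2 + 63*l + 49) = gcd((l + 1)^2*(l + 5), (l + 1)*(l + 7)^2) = l + 1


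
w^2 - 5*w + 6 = (w - 3)*(w - 2)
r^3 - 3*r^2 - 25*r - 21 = (r - 7)*(r + 1)*(r + 3)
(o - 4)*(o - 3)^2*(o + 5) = o^4 - 5*o^3 - 17*o^2 + 129*o - 180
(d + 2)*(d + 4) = d^2 + 6*d + 8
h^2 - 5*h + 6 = (h - 3)*(h - 2)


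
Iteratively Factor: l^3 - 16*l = (l + 4)*(l^2 - 4*l) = l*(l + 4)*(l - 4)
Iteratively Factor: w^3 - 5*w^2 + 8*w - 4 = (w - 1)*(w^2 - 4*w + 4) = (w - 2)*(w - 1)*(w - 2)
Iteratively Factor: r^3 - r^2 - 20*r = (r - 5)*(r^2 + 4*r) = r*(r - 5)*(r + 4)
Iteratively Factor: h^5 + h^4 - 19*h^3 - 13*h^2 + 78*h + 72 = (h + 1)*(h^4 - 19*h^2 + 6*h + 72) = (h + 1)*(h + 4)*(h^3 - 4*h^2 - 3*h + 18) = (h - 3)*(h + 1)*(h + 4)*(h^2 - h - 6) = (h - 3)^2*(h + 1)*(h + 4)*(h + 2)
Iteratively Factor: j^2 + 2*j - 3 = (j - 1)*(j + 3)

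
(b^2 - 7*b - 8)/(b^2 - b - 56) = (b + 1)/(b + 7)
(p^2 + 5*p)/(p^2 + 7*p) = (p + 5)/(p + 7)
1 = 1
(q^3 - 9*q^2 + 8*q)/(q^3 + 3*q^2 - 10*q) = (q^2 - 9*q + 8)/(q^2 + 3*q - 10)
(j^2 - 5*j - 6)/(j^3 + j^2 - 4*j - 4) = (j - 6)/(j^2 - 4)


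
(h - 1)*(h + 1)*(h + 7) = h^3 + 7*h^2 - h - 7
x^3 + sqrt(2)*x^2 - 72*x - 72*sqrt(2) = (x - 6*sqrt(2))*(x + sqrt(2))*(x + 6*sqrt(2))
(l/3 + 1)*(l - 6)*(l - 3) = l^3/3 - 2*l^2 - 3*l + 18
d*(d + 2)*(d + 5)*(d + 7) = d^4 + 14*d^3 + 59*d^2 + 70*d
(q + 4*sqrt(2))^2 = q^2 + 8*sqrt(2)*q + 32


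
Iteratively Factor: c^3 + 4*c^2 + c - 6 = (c - 1)*(c^2 + 5*c + 6) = (c - 1)*(c + 2)*(c + 3)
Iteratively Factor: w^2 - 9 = (w - 3)*(w + 3)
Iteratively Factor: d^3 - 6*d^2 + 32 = (d + 2)*(d^2 - 8*d + 16) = (d - 4)*(d + 2)*(d - 4)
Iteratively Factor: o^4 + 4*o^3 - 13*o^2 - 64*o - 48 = (o - 4)*(o^3 + 8*o^2 + 19*o + 12) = (o - 4)*(o + 4)*(o^2 + 4*o + 3) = (o - 4)*(o + 1)*(o + 4)*(o + 3)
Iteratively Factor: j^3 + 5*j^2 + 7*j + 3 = (j + 3)*(j^2 + 2*j + 1) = (j + 1)*(j + 3)*(j + 1)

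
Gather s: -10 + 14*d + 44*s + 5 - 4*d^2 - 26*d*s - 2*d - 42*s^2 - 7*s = -4*d^2 + 12*d - 42*s^2 + s*(37 - 26*d) - 5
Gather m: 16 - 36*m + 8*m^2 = 8*m^2 - 36*m + 16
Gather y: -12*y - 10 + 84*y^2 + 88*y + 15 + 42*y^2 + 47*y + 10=126*y^2 + 123*y + 15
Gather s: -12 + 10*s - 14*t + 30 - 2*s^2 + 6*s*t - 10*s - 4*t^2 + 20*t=-2*s^2 + 6*s*t - 4*t^2 + 6*t + 18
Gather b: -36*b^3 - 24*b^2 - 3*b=-36*b^3 - 24*b^2 - 3*b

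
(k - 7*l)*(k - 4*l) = k^2 - 11*k*l + 28*l^2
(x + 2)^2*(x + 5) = x^3 + 9*x^2 + 24*x + 20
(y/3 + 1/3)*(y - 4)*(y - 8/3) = y^3/3 - 17*y^2/9 + 4*y/3 + 32/9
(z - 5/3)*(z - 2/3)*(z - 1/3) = z^3 - 8*z^2/3 + 17*z/9 - 10/27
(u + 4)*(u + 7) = u^2 + 11*u + 28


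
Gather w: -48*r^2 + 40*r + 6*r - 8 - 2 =-48*r^2 + 46*r - 10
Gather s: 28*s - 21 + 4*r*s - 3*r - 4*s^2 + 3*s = -3*r - 4*s^2 + s*(4*r + 31) - 21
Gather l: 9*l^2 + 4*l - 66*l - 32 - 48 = 9*l^2 - 62*l - 80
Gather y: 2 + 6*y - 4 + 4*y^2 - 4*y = 4*y^2 + 2*y - 2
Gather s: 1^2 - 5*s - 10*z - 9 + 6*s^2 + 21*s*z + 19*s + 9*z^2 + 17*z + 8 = 6*s^2 + s*(21*z + 14) + 9*z^2 + 7*z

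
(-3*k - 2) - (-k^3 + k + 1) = k^3 - 4*k - 3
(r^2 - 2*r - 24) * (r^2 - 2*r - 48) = r^4 - 4*r^3 - 68*r^2 + 144*r + 1152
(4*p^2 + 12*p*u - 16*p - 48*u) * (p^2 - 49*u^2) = 4*p^4 + 12*p^3*u - 16*p^3 - 196*p^2*u^2 - 48*p^2*u - 588*p*u^3 + 784*p*u^2 + 2352*u^3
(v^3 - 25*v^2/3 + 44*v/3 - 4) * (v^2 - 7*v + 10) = v^5 - 46*v^4/3 + 83*v^3 - 190*v^2 + 524*v/3 - 40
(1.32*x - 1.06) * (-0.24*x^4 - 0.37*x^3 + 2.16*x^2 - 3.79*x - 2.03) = -0.3168*x^5 - 0.234*x^4 + 3.2434*x^3 - 7.2924*x^2 + 1.3378*x + 2.1518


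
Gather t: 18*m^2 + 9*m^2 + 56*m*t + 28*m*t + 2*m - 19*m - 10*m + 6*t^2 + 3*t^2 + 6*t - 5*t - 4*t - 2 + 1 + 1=27*m^2 - 27*m + 9*t^2 + t*(84*m - 3)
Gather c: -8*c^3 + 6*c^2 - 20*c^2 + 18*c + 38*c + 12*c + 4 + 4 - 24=-8*c^3 - 14*c^2 + 68*c - 16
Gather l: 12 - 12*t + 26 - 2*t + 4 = 42 - 14*t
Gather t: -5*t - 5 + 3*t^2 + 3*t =3*t^2 - 2*t - 5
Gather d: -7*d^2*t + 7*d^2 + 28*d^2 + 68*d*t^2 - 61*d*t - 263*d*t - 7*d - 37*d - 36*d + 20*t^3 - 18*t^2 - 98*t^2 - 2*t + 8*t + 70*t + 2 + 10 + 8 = d^2*(35 - 7*t) + d*(68*t^2 - 324*t - 80) + 20*t^3 - 116*t^2 + 76*t + 20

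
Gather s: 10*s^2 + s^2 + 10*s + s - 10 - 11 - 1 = 11*s^2 + 11*s - 22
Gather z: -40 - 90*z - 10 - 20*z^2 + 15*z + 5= -20*z^2 - 75*z - 45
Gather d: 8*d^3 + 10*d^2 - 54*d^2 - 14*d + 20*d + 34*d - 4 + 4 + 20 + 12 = 8*d^3 - 44*d^2 + 40*d + 32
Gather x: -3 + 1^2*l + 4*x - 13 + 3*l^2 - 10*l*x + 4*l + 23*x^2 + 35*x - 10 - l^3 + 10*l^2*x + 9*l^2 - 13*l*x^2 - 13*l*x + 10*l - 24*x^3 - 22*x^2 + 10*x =-l^3 + 12*l^2 + 15*l - 24*x^3 + x^2*(1 - 13*l) + x*(10*l^2 - 23*l + 49) - 26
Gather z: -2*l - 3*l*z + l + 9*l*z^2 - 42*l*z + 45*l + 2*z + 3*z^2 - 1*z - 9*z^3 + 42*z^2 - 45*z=44*l - 9*z^3 + z^2*(9*l + 45) + z*(-45*l - 44)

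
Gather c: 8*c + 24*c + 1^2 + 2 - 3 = 32*c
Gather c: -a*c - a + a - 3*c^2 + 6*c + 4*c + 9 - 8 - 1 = -3*c^2 + c*(10 - a)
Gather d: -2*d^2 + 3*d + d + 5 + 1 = -2*d^2 + 4*d + 6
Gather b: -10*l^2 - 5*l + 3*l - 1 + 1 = -10*l^2 - 2*l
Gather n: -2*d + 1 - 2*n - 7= -2*d - 2*n - 6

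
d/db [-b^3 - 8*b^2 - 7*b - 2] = -3*b^2 - 16*b - 7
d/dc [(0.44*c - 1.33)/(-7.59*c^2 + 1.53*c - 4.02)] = (3.3396*c^2 - 20.1894*c + 0.2661)/(57.6081*c^4 - 23.2254*c^3 + 63.3645*c^2 - 12.3012*c + 16.1604)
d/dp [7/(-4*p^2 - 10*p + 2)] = 7*(4*p + 5)/(2*(2*p^2 + 5*p - 1)^2)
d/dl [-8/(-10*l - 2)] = -20/(5*l + 1)^2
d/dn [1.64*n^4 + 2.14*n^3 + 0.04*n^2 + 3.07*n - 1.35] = 6.56*n^3 + 6.42*n^2 + 0.08*n + 3.07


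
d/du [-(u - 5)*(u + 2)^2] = (8 - 3*u)*(u + 2)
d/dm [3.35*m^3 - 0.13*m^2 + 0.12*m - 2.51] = 10.05*m^2 - 0.26*m + 0.12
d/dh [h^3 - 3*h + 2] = 3*h^2 - 3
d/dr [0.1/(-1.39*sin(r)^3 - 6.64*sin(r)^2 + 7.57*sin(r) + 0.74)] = (0.417*sin(r)^2 + 1.328*sin(r) - 0.757)*cos(r)/(1.39*sin(r)^3 + 6.64*sin(r)^2 - 7.57*sin(r) - 0.74)^2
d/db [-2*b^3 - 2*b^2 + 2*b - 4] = -6*b^2 - 4*b + 2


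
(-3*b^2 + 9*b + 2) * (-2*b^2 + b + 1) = 6*b^4 - 21*b^3 + 2*b^2 + 11*b + 2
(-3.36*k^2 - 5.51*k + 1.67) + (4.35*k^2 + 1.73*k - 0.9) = 0.99*k^2 - 3.78*k + 0.77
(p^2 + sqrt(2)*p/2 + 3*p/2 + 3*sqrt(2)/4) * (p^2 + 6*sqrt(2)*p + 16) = p^4 + 3*p^3/2 + 13*sqrt(2)*p^3/2 + 39*sqrt(2)*p^2/4 + 22*p^2 + 8*sqrt(2)*p + 33*p + 12*sqrt(2)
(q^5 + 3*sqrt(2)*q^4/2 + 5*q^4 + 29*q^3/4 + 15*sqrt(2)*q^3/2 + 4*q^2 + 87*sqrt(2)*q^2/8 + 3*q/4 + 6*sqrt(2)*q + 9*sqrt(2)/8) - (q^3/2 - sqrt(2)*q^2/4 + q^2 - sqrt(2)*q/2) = q^5 + 3*sqrt(2)*q^4/2 + 5*q^4 + 27*q^3/4 + 15*sqrt(2)*q^3/2 + 3*q^2 + 89*sqrt(2)*q^2/8 + 3*q/4 + 13*sqrt(2)*q/2 + 9*sqrt(2)/8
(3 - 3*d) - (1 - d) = 2 - 2*d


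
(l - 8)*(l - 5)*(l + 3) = l^3 - 10*l^2 + l + 120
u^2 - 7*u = u*(u - 7)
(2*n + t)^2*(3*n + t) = 12*n^3 + 16*n^2*t + 7*n*t^2 + t^3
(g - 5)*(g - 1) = g^2 - 6*g + 5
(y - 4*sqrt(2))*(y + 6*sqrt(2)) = y^2 + 2*sqrt(2)*y - 48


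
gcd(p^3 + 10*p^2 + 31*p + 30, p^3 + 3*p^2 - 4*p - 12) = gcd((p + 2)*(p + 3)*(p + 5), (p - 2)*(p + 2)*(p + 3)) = p^2 + 5*p + 6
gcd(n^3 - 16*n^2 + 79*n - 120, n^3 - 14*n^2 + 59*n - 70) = n - 5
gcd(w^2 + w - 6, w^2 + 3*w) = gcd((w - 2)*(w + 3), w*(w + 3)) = w + 3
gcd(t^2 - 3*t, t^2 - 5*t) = t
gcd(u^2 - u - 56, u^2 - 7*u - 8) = u - 8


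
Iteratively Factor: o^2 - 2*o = (o - 2)*(o)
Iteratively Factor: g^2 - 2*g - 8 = (g + 2)*(g - 4)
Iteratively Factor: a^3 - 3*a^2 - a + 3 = (a + 1)*(a^2 - 4*a + 3) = (a - 3)*(a + 1)*(a - 1)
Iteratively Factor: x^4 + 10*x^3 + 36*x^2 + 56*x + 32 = (x + 4)*(x^3 + 6*x^2 + 12*x + 8) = (x + 2)*(x + 4)*(x^2 + 4*x + 4) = (x + 2)^2*(x + 4)*(x + 2)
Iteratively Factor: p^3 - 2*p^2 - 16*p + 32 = (p - 4)*(p^2 + 2*p - 8) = (p - 4)*(p - 2)*(p + 4)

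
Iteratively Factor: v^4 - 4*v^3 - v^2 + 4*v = (v)*(v^3 - 4*v^2 - v + 4) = v*(v - 4)*(v^2 - 1) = v*(v - 4)*(v - 1)*(v + 1)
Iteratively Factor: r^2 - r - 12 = (r - 4)*(r + 3)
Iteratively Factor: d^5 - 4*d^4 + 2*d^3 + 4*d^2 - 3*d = (d - 1)*(d^4 - 3*d^3 - d^2 + 3*d) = (d - 3)*(d - 1)*(d^3 - d) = (d - 3)*(d - 1)^2*(d^2 + d) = (d - 3)*(d - 1)^2*(d + 1)*(d)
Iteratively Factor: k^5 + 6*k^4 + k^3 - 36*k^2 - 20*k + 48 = (k + 3)*(k^4 + 3*k^3 - 8*k^2 - 12*k + 16) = (k - 2)*(k + 3)*(k^3 + 5*k^2 + 2*k - 8) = (k - 2)*(k - 1)*(k + 3)*(k^2 + 6*k + 8) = (k - 2)*(k - 1)*(k + 2)*(k + 3)*(k + 4)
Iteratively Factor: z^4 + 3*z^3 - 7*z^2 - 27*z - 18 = (z - 3)*(z^3 + 6*z^2 + 11*z + 6) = (z - 3)*(z + 2)*(z^2 + 4*z + 3) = (z - 3)*(z + 1)*(z + 2)*(z + 3)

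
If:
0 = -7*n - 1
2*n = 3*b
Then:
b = -2/21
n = -1/7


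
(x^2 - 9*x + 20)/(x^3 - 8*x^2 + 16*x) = (x - 5)/(x*(x - 4))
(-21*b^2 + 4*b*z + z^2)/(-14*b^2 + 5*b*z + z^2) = (-3*b + z)/(-2*b + z)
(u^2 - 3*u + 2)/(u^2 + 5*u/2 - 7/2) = 2*(u - 2)/(2*u + 7)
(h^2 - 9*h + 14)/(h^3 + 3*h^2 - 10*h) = (h - 7)/(h*(h + 5))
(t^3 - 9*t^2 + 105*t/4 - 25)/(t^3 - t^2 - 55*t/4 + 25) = (t - 4)/(t + 4)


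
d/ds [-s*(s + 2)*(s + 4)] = -3*s^2 - 12*s - 8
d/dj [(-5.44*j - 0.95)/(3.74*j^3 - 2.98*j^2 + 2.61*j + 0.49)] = (40.6912*j^3 - 5.5522*j^2 - 5.662*j - 0.1861)/(13.9876*j^6 - 22.2904*j^5 + 28.4032*j^4 - 11.8904*j^3 + 3.8917*j^2 + 2.5578*j + 0.2401)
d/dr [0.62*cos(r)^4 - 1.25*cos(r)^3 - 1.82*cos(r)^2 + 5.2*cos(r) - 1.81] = (-2.48*cos(r)^3 + 3.75*cos(r)^2 + 3.64*cos(r) - 5.2)*sin(r)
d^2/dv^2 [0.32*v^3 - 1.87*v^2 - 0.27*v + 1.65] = 1.92*v - 3.74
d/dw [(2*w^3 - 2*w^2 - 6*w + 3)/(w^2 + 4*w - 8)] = 2*(w^4 + 8*w^3 - 25*w^2 + 13*w + 18)/(w^4 + 8*w^3 - 64*w + 64)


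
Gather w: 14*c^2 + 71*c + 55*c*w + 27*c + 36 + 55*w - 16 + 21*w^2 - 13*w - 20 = 14*c^2 + 98*c + 21*w^2 + w*(55*c + 42)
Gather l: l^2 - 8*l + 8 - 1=l^2 - 8*l + 7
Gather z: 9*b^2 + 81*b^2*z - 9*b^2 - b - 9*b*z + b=z*(81*b^2 - 9*b)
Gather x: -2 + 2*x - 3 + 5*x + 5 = 7*x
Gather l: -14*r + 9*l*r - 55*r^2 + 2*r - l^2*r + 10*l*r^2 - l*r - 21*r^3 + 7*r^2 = -l^2*r + l*(10*r^2 + 8*r) - 21*r^3 - 48*r^2 - 12*r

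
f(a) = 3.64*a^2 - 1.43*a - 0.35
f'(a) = 7.28*a - 1.43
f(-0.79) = 3.05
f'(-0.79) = -7.18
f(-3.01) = 36.93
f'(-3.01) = -23.34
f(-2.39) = 23.86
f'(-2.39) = -18.83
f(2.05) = 12.02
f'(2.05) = 13.49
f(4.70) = 73.34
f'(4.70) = 32.79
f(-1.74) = 13.16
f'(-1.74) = -14.10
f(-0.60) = 1.82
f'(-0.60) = -5.80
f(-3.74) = 55.91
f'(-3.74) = -28.66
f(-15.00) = 840.10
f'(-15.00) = -110.63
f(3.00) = 28.12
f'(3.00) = 20.41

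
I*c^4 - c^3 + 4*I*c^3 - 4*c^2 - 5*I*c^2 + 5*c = c*(c + 5)*(c + I)*(I*c - I)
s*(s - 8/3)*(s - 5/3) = s^3 - 13*s^2/3 + 40*s/9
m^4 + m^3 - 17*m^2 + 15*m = m*(m - 3)*(m - 1)*(m + 5)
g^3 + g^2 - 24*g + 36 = (g - 3)*(g - 2)*(g + 6)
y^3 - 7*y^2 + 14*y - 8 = (y - 4)*(y - 2)*(y - 1)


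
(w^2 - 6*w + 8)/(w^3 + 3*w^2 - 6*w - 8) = (w - 4)/(w^2 + 5*w + 4)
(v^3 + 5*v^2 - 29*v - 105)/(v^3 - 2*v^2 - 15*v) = (v + 7)/v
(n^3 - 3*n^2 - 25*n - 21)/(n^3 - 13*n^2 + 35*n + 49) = (n + 3)/(n - 7)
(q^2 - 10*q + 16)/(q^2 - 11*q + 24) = (q - 2)/(q - 3)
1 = 1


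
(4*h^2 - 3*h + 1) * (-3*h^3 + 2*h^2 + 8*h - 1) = -12*h^5 + 17*h^4 + 23*h^3 - 26*h^2 + 11*h - 1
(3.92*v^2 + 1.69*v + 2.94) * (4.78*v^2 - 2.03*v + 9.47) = 18.7376*v^4 + 0.120600000000001*v^3 + 47.7449*v^2 + 10.0361*v + 27.8418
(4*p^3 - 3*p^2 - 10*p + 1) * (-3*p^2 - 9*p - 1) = -12*p^5 - 27*p^4 + 53*p^3 + 90*p^2 + p - 1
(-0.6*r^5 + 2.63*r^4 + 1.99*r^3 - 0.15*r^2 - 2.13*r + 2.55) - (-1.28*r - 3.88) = -0.6*r^5 + 2.63*r^4 + 1.99*r^3 - 0.15*r^2 - 0.85*r + 6.43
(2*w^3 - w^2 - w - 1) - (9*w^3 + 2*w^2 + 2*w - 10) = -7*w^3 - 3*w^2 - 3*w + 9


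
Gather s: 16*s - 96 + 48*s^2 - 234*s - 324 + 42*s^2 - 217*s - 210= 90*s^2 - 435*s - 630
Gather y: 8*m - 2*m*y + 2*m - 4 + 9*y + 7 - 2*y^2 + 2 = 10*m - 2*y^2 + y*(9 - 2*m) + 5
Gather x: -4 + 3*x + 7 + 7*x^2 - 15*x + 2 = 7*x^2 - 12*x + 5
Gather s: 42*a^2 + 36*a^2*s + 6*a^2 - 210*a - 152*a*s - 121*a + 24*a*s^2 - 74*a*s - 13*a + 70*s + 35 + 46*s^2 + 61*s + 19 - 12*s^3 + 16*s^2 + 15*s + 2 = 48*a^2 - 344*a - 12*s^3 + s^2*(24*a + 62) + s*(36*a^2 - 226*a + 146) + 56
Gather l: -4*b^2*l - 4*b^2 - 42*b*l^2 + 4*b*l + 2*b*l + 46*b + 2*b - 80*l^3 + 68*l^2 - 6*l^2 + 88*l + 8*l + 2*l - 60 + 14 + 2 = -4*b^2 + 48*b - 80*l^3 + l^2*(62 - 42*b) + l*(-4*b^2 + 6*b + 98) - 44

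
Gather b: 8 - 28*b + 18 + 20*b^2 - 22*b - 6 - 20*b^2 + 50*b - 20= 0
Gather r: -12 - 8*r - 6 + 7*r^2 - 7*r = 7*r^2 - 15*r - 18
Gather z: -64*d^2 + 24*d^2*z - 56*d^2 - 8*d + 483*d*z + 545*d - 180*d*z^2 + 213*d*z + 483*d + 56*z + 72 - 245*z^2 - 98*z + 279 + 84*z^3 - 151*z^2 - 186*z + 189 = -120*d^2 + 1020*d + 84*z^3 + z^2*(-180*d - 396) + z*(24*d^2 + 696*d - 228) + 540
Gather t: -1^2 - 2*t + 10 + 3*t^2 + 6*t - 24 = 3*t^2 + 4*t - 15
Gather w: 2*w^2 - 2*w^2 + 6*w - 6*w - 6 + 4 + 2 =0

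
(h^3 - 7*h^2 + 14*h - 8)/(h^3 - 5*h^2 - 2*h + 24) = (h^2 - 3*h + 2)/(h^2 - h - 6)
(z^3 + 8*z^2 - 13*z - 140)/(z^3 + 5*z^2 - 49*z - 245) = (z - 4)/(z - 7)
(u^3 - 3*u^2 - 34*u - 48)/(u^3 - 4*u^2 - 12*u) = (u^2 - 5*u - 24)/(u*(u - 6))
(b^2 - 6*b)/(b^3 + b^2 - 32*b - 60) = b/(b^2 + 7*b + 10)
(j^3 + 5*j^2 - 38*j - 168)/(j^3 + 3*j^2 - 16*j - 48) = (j^2 + j - 42)/(j^2 - j - 12)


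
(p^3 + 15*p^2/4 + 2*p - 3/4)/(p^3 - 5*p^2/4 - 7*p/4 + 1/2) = (p + 3)/(p - 2)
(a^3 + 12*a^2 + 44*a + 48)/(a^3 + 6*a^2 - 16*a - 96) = (a + 2)/(a - 4)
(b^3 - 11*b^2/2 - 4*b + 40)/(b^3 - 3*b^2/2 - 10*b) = (b - 4)/b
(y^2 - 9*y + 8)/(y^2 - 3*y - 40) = (y - 1)/(y + 5)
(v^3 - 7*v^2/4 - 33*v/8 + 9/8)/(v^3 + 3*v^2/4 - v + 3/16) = 2*(v - 3)/(2*v - 1)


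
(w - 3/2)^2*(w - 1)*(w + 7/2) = w^4 - w^3/2 - 35*w^2/4 + 129*w/8 - 63/8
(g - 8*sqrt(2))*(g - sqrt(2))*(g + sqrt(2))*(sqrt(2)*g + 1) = sqrt(2)*g^4 - 15*g^3 - 10*sqrt(2)*g^2 + 30*g + 16*sqrt(2)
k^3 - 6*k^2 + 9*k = k*(k - 3)^2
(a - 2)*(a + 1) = a^2 - a - 2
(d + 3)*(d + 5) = d^2 + 8*d + 15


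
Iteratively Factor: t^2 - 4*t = (t - 4)*(t)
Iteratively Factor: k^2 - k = (k - 1)*(k)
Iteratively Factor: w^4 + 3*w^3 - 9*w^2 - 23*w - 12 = (w - 3)*(w^3 + 6*w^2 + 9*w + 4) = (w - 3)*(w + 1)*(w^2 + 5*w + 4) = (w - 3)*(w + 1)*(w + 4)*(w + 1)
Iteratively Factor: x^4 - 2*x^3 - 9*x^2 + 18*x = (x)*(x^3 - 2*x^2 - 9*x + 18) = x*(x + 3)*(x^2 - 5*x + 6) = x*(x - 2)*(x + 3)*(x - 3)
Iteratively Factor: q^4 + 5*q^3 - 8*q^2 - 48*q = (q + 4)*(q^3 + q^2 - 12*q) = q*(q + 4)*(q^2 + q - 12) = q*(q - 3)*(q + 4)*(q + 4)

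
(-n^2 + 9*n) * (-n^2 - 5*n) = n^4 - 4*n^3 - 45*n^2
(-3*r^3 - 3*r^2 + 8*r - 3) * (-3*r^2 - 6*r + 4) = 9*r^5 + 27*r^4 - 18*r^3 - 51*r^2 + 50*r - 12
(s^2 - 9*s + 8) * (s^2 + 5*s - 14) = s^4 - 4*s^3 - 51*s^2 + 166*s - 112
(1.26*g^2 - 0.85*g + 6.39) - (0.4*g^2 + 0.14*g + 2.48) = 0.86*g^2 - 0.99*g + 3.91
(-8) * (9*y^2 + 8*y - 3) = -72*y^2 - 64*y + 24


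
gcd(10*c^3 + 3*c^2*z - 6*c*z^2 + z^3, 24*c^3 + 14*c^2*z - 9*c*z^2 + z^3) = c + z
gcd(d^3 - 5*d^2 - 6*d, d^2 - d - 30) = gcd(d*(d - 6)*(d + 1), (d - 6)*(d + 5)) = d - 6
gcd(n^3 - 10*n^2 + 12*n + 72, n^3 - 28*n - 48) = n^2 - 4*n - 12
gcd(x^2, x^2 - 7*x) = x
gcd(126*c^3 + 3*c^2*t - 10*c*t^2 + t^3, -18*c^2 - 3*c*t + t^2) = -18*c^2 - 3*c*t + t^2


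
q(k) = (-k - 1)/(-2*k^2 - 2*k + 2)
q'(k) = (-k - 1)*(4*k + 2)/(-2*k^2 - 2*k + 2)^2 - 1/(-2*k^2 - 2*k + 2)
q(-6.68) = -0.08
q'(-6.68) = -0.01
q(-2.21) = -0.36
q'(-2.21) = -0.44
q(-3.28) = -0.18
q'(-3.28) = -0.07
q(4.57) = 0.11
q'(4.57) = -0.03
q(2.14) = 0.27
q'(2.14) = -0.17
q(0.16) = -0.71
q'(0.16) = -1.77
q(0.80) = 2.05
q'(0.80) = -10.95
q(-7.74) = -0.07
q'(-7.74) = -0.01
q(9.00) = 0.06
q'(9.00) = -0.00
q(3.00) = 0.18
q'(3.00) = -0.07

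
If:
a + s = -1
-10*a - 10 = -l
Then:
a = -s - 1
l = -10*s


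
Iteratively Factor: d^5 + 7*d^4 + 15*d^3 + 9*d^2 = (d + 3)*(d^4 + 4*d^3 + 3*d^2) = d*(d + 3)*(d^3 + 4*d^2 + 3*d) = d*(d + 3)^2*(d^2 + d) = d*(d + 1)*(d + 3)^2*(d)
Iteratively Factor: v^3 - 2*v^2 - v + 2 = (v + 1)*(v^2 - 3*v + 2) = (v - 2)*(v + 1)*(v - 1)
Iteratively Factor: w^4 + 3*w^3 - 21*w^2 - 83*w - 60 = (w + 1)*(w^3 + 2*w^2 - 23*w - 60) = (w - 5)*(w + 1)*(w^2 + 7*w + 12) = (w - 5)*(w + 1)*(w + 4)*(w + 3)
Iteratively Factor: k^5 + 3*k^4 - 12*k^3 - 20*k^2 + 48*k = (k - 2)*(k^4 + 5*k^3 - 2*k^2 - 24*k) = (k - 2)*(k + 3)*(k^3 + 2*k^2 - 8*k) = k*(k - 2)*(k + 3)*(k^2 + 2*k - 8) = k*(k - 2)^2*(k + 3)*(k + 4)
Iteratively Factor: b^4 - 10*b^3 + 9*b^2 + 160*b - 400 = (b + 4)*(b^3 - 14*b^2 + 65*b - 100) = (b - 5)*(b + 4)*(b^2 - 9*b + 20) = (b - 5)*(b - 4)*(b + 4)*(b - 5)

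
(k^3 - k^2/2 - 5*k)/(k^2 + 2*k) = k - 5/2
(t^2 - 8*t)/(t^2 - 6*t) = (t - 8)/(t - 6)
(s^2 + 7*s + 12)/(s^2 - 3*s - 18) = (s + 4)/(s - 6)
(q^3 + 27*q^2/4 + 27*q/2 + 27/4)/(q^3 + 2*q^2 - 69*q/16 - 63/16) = 4*(q + 3)/(4*q - 7)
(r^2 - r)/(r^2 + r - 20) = r*(r - 1)/(r^2 + r - 20)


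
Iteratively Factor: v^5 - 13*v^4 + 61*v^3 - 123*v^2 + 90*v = (v)*(v^4 - 13*v^3 + 61*v^2 - 123*v + 90) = v*(v - 5)*(v^3 - 8*v^2 + 21*v - 18) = v*(v - 5)*(v - 2)*(v^2 - 6*v + 9) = v*(v - 5)*(v - 3)*(v - 2)*(v - 3)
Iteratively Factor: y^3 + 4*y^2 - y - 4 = (y - 1)*(y^2 + 5*y + 4) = (y - 1)*(y + 1)*(y + 4)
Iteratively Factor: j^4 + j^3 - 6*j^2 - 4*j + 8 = (j + 2)*(j^3 - j^2 - 4*j + 4) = (j - 1)*(j + 2)*(j^2 - 4) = (j - 2)*(j - 1)*(j + 2)*(j + 2)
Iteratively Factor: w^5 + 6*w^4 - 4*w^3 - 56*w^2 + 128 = (w - 2)*(w^4 + 8*w^3 + 12*w^2 - 32*w - 64) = (w - 2)*(w + 2)*(w^3 + 6*w^2 - 32) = (w - 2)^2*(w + 2)*(w^2 + 8*w + 16) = (w - 2)^2*(w + 2)*(w + 4)*(w + 4)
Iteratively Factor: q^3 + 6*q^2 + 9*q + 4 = (q + 1)*(q^2 + 5*q + 4) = (q + 1)*(q + 4)*(q + 1)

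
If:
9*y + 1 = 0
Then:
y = -1/9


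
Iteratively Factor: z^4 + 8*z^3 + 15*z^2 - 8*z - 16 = (z + 4)*(z^3 + 4*z^2 - z - 4) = (z - 1)*(z + 4)*(z^2 + 5*z + 4) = (z - 1)*(z + 1)*(z + 4)*(z + 4)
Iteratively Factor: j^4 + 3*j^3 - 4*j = (j + 2)*(j^3 + j^2 - 2*j) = (j + 2)^2*(j^2 - j) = (j - 1)*(j + 2)^2*(j)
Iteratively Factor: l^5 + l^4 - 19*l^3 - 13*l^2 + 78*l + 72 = (l + 4)*(l^4 - 3*l^3 - 7*l^2 + 15*l + 18) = (l - 3)*(l + 4)*(l^3 - 7*l - 6) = (l - 3)*(l + 1)*(l + 4)*(l^2 - l - 6) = (l - 3)*(l + 1)*(l + 2)*(l + 4)*(l - 3)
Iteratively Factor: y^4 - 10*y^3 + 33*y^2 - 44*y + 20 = (y - 2)*(y^3 - 8*y^2 + 17*y - 10) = (y - 2)^2*(y^2 - 6*y + 5) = (y - 2)^2*(y - 1)*(y - 5)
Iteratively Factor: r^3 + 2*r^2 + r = (r)*(r^2 + 2*r + 1) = r*(r + 1)*(r + 1)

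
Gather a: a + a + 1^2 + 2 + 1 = 2*a + 4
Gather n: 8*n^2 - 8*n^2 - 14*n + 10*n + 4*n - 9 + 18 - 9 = 0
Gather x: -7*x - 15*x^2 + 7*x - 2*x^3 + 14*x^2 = -2*x^3 - x^2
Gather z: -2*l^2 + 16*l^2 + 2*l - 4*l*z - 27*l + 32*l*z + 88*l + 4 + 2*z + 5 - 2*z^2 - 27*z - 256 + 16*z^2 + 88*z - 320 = 14*l^2 + 63*l + 14*z^2 + z*(28*l + 63) - 567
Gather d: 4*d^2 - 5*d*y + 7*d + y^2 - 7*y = 4*d^2 + d*(7 - 5*y) + y^2 - 7*y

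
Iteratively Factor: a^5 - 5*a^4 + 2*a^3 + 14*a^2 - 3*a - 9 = (a + 1)*(a^4 - 6*a^3 + 8*a^2 + 6*a - 9) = (a - 3)*(a + 1)*(a^3 - 3*a^2 - a + 3) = (a - 3)*(a + 1)^2*(a^2 - 4*a + 3) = (a - 3)^2*(a + 1)^2*(a - 1)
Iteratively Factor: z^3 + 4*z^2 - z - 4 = (z + 4)*(z^2 - 1) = (z - 1)*(z + 4)*(z + 1)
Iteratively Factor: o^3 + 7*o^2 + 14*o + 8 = (o + 4)*(o^2 + 3*o + 2) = (o + 2)*(o + 4)*(o + 1)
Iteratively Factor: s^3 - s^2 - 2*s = (s + 1)*(s^2 - 2*s) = s*(s + 1)*(s - 2)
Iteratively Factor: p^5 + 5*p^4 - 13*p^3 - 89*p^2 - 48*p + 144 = (p + 3)*(p^4 + 2*p^3 - 19*p^2 - 32*p + 48) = (p - 4)*(p + 3)*(p^3 + 6*p^2 + 5*p - 12) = (p - 4)*(p - 1)*(p + 3)*(p^2 + 7*p + 12) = (p - 4)*(p - 1)*(p + 3)*(p + 4)*(p + 3)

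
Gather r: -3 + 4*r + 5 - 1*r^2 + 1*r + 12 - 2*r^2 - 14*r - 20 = -3*r^2 - 9*r - 6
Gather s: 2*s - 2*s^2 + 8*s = -2*s^2 + 10*s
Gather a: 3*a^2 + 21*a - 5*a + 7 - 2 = 3*a^2 + 16*a + 5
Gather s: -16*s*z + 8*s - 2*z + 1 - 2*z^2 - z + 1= s*(8 - 16*z) - 2*z^2 - 3*z + 2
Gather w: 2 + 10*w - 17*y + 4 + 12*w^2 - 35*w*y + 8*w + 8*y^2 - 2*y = 12*w^2 + w*(18 - 35*y) + 8*y^2 - 19*y + 6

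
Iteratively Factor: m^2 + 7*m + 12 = (m + 3)*(m + 4)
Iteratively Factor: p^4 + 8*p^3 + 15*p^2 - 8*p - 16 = (p - 1)*(p^3 + 9*p^2 + 24*p + 16) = (p - 1)*(p + 1)*(p^2 + 8*p + 16) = (p - 1)*(p + 1)*(p + 4)*(p + 4)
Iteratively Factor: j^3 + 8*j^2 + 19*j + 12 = (j + 4)*(j^2 + 4*j + 3) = (j + 1)*(j + 4)*(j + 3)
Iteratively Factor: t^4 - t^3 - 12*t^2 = (t)*(t^3 - t^2 - 12*t) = t*(t - 4)*(t^2 + 3*t) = t^2*(t - 4)*(t + 3)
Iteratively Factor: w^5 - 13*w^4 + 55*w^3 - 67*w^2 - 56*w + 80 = (w + 1)*(w^4 - 14*w^3 + 69*w^2 - 136*w + 80) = (w - 5)*(w + 1)*(w^3 - 9*w^2 + 24*w - 16) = (w - 5)*(w - 1)*(w + 1)*(w^2 - 8*w + 16) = (w - 5)*(w - 4)*(w - 1)*(w + 1)*(w - 4)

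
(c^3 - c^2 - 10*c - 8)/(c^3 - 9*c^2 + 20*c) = (c^2 + 3*c + 2)/(c*(c - 5))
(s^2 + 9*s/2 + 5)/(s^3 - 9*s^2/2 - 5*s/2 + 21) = (2*s + 5)/(2*s^2 - 13*s + 21)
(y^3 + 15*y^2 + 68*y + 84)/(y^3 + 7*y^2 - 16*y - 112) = (y^2 + 8*y + 12)/(y^2 - 16)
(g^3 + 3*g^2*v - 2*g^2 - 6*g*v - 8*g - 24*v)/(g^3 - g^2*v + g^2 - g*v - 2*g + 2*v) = (-g^2 - 3*g*v + 4*g + 12*v)/(-g^2 + g*v + g - v)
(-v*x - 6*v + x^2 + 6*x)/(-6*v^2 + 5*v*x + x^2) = (x + 6)/(6*v + x)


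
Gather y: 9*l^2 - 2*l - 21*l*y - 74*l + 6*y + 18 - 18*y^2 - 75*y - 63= 9*l^2 - 76*l - 18*y^2 + y*(-21*l - 69) - 45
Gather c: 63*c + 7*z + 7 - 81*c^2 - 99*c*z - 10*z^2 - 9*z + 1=-81*c^2 + c*(63 - 99*z) - 10*z^2 - 2*z + 8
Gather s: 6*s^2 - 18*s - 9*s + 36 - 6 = 6*s^2 - 27*s + 30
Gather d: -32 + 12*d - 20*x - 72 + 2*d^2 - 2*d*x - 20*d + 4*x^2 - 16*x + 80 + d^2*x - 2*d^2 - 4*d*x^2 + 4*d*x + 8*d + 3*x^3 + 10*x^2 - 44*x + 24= d^2*x + d*(-4*x^2 + 2*x) + 3*x^3 + 14*x^2 - 80*x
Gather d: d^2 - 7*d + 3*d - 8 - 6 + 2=d^2 - 4*d - 12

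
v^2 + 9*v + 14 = (v + 2)*(v + 7)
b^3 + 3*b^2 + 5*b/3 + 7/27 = (b + 1/3)^2*(b + 7/3)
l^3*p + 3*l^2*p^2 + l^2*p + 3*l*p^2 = l*(l + 3*p)*(l*p + p)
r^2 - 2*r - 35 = (r - 7)*(r + 5)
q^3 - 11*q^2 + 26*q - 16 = (q - 8)*(q - 2)*(q - 1)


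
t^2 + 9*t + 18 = (t + 3)*(t + 6)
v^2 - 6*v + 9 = (v - 3)^2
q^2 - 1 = (q - 1)*(q + 1)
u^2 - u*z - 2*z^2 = (u - 2*z)*(u + z)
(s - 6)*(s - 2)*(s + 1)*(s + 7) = s^4 - 45*s^2 + 40*s + 84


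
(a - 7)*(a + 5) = a^2 - 2*a - 35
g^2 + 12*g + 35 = (g + 5)*(g + 7)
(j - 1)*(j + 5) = j^2 + 4*j - 5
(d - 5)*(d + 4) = d^2 - d - 20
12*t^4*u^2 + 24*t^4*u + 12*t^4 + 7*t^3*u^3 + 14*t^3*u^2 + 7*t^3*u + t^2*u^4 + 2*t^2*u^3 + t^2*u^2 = (3*t + u)*(4*t + u)*(t*u + t)^2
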